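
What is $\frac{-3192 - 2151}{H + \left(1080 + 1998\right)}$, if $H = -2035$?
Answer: $- \frac{5343}{1043} \approx -5.1227$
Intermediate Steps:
$\frac{-3192 - 2151}{H + \left(1080 + 1998\right)} = \frac{-3192 - 2151}{-2035 + \left(1080 + 1998\right)} = - \frac{5343}{-2035 + 3078} = - \frac{5343}{1043}$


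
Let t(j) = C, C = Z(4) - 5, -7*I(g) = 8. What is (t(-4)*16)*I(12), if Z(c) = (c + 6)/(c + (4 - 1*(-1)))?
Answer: 640/9 ≈ 71.111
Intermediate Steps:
I(g) = -8/7 (I(g) = -⅐*8 = -8/7)
Z(c) = (6 + c)/(5 + c) (Z(c) = (6 + c)/(c + (4 + 1)) = (6 + c)/(c + 5) = (6 + c)/(5 + c))
C = -35/9 (C = (6 + 4)/(5 + 4) - 5 = 10/9 - 5 = -35/9 ≈ -3.8889)
t(j) = -35/9
(t(-4)*16)*I(12) = -35/9*16*(-8/7) = -560/9*(-8/7) = 640/9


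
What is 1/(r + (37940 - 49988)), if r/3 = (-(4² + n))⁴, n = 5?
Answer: 1/571395 ≈ 1.7501e-6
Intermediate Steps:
r = 583443 (r = 3*(-(4² + 5))⁴ = 3*(-(16 + 5))⁴ = 3*(-1*21)⁴ = 3*(-21)⁴ = 3*194481 = 583443)
1/(r + (37940 - 49988)) = 1/(583443 + (37940 - 49988)) = 1/(583443 - 12048) = 1/571395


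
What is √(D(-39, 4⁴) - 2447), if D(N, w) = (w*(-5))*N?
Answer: √47473 ≈ 217.88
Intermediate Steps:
D(N, w) = -5*N*w (D(N, w) = (-5*w)*N = -5*N*w)
√(D(-39, 4⁴) - 2447) = √(-5*(-39)*4⁴ - 2447) = √(-5*(-39)*256 - 2447) = √(49920 - 2447) = √47473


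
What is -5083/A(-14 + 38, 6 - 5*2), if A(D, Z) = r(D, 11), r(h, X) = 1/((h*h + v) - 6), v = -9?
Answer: -2851563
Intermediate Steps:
r(h, X) = 1/(-15 + h**2) (r(h, X) = 1/((h*h - 9) - 6) = 1/((h**2 - 9) - 6) = 1/((-9 + h**2) - 6) = 1/(-15 + h**2))
A(D, Z) = 1/(-15 + D**2)
-5083/A(-14 + 38, 6 - 5*2) = -(-76245 + 5083*(-14 + 38)**2) = -5083/(1/(-15 + 24**2)) = -5083/(1/(-15 + 576)) = -5083/(1/561) = -5083/1/561 = -5083*561 = -2851563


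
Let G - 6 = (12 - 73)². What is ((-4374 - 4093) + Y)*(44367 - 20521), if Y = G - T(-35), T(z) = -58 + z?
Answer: -110812362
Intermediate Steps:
G = 3727 (G = 6 + (12 - 73)² = 6 + (-61)² = 6 + 3721 = 3727)
Y = 3820 (Y = 3727 - (-58 - 35) = 3727 - 1*(-93) = 3727 + 93 = 3820)
((-4374 - 4093) + Y)*(44367 - 20521) = ((-4374 - 4093) + 3820)*(44367 - 20521) = (-8467 + 3820)*23846 = -4647*23846 = -110812362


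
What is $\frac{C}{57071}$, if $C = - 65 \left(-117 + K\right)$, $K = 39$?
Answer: $\frac{5070}{57071} \approx 0.088837$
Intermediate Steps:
$C = 5070$ ($C = - 65 \left(-117 + 39\right) = \left(-65\right) \left(-78\right) = 5070$)
$\frac{C}{57071} = \frac{5070}{57071}$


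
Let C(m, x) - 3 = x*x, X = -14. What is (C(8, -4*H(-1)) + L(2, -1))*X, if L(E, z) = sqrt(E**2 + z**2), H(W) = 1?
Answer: -266 - 14*sqrt(5) ≈ -297.31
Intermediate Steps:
C(m, x) = 3 + x**2 (C(m, x) = 3 + x*x = 3 + x**2)
(C(8, -4*H(-1)) + L(2, -1))*X = ((3 + (-4*1)**2) + sqrt(2**2 + (-1)**2))*(-14) = ((3 + (-4)**2) + sqrt(4 + 1))*(-14) = ((3 + 16) + sqrt(5))*(-14) = (19 + sqrt(5))*(-14) = -266 - 14*sqrt(5)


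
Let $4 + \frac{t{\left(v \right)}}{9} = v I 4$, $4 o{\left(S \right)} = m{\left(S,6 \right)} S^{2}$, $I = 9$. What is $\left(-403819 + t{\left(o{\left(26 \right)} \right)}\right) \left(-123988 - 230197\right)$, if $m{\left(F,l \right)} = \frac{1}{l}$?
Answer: $139807090865$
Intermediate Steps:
$o{\left(S \right)} = \frac{S^{2}}{24}$ ($o{\left(S \right)} = \frac{\frac{1}{6} S^{2}}{4} = \frac{S^{2}}{24}$)
$t{\left(v \right)} = -36 + 324 v$ ($t{\left(v \right)} = -36 + 9 v 9 \cdot 4 = -36 + 9 \cdot 9 v 4 = -36 + 9 \cdot 36 v = -36 + 324 v$)
$\left(-403819 + t{\left(o{\left(26 \right)} \right)}\right) \left(-123988 - 230197\right) = \left(-403819 - \left(36 - 324 \frac{26^{2}}{24}\right)\right) \left(-123988 - 230197\right) = \left(-403819 - \left(36 - 324 \cdot \frac{1}{24} \cdot 676\right)\right) \left(-354185\right) = \left(-403819 + \left(-36 + 324 \cdot \frac{169}{6}\right)\right) \left(-354185\right) = \left(-403819 + \left(-36 + 9126\right)\right) \left(-354185\right) = \left(-403819 + 9090\right) \left(-354185\right) = \left(-394729\right) \left(-354185\right) = 139807090865$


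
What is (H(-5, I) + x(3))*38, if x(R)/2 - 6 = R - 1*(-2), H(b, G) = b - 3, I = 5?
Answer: 532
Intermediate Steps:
H(b, G) = -3 + b
x(R) = 16 + 2*R (x(R) = 12 + 2*(R - 1*(-2)) = 12 + 2*(R + 2) = 12 + 2*(2 + R) = 12 + (4 + 2*R) = 16 + 2*R)
(H(-5, I) + x(3))*38 = ((-3 - 5) + (16 + 2*3))*38 = (-8 + (16 + 6))*38 = (-8 + 22)*38 = 14*38 = 532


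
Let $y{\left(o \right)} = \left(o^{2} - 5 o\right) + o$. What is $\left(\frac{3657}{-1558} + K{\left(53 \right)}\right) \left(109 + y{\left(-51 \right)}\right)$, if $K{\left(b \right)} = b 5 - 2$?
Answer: $\frac{591683329}{779} \approx 7.5954 \cdot 10^{5}$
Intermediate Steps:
$K{\left(b \right)} = -2 + 5 b$ ($K{\left(b \right)} = 5 b - 2 = -2 + 5 b$)
$y{\left(o \right)} = o^{2} - 4 o$
$\left(\frac{3657}{-1558} + K{\left(53 \right)}\right) \left(109 + y{\left(-51 \right)}\right) = \left(\frac{3657}{-1558} + \left(-2 + 5 \cdot 53\right)\right) \left(109 - 51 \left(-4 - 51\right)\right) = \left(3657 \left(- \frac{1}{1558}\right) + \left(-2 + 265\right)\right) \left(109 - -2805\right) = \left(- \frac{3657}{1558} + 263\right) \left(109 + 2805\right) = \frac{406097}{1558} \cdot 2914 = \frac{591683329}{779}$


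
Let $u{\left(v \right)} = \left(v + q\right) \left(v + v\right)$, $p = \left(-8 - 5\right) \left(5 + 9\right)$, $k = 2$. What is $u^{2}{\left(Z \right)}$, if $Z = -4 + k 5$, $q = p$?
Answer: $4460544$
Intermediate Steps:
$p = -182$ ($p = \left(-13\right) 14 = -182$)
$q = -182$
$Z = 6$ ($Z = -4 + 2 \cdot 5 = -4 + 10 = 6$)
$u{\left(v \right)} = 2 v \left(-182 + v\right)$ ($u{\left(v \right)} = \left(v - 182\right) \left(v + v\right) = \left(-182 + v\right) 2 v = 2 v \left(-182 + v\right)$)
$u^{2}{\left(Z \right)} = \left(2 \cdot 6 \left(-182 + 6\right)\right)^{2} = \left(2 \cdot 6 \left(-176\right)\right)^{2} = \left(-2112\right)^{2} = 4460544$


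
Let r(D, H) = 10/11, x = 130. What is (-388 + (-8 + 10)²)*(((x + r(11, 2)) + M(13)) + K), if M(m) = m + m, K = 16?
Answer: -730368/11 ≈ -66397.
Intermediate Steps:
r(D, H) = 10/11 (r(D, H) = 10*(1/11) = 10/11)
M(m) = 2*m
(-388 + (-8 + 10)²)*(((x + r(11, 2)) + M(13)) + K) = (-388 + (-8 + 10)²)*(((130 + 10/11) + 2*13) + 16) = (-388 + 2²)*((1440/11 + 26) + 16) = (-388 + 4)*(1726/11 + 16) = -384*1902/11 = -730368/11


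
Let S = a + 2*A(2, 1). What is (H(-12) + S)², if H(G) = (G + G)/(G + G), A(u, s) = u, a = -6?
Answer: 1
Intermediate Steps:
S = -2 (S = -6 + 2*2 = -6 + 4 = -2)
H(G) = 1 (H(G) = (2*G)/((2*G)) = (2*G)*(1/(2*G)) = 1)
(H(-12) + S)² = (1 - 2)² = (-1)² = 1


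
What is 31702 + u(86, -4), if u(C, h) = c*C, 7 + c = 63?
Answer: 36518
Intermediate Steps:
c = 56 (c = -7 + 63 = 56)
u(C, h) = 56*C
31702 + u(86, -4) = 31702 + 56*86 = 31702 + 4816 = 36518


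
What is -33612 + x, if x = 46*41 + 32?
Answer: -31694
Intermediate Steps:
x = 1918 (x = 1886 + 32 = 1918)
-33612 + x = -33612 + 1918 = -31694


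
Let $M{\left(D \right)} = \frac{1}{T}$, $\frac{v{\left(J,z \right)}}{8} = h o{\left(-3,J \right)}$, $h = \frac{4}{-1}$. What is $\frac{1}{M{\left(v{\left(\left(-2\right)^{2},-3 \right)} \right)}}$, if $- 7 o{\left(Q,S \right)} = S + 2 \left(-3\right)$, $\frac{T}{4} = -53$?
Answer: $-212$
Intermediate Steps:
$T = -212$ ($T = 4 \left(-53\right) = -212$)
$o{\left(Q,S \right)} = \frac{6}{7} - \frac{S}{7}$ ($o{\left(Q,S \right)} = - \frac{S + 2 \left(-3\right)}{7} = - \frac{S - 6}{7} = - \frac{-6 + S}{7} = \frac{6}{7} - \frac{S}{7}$)
$h = -4$ ($h = 4 \left(-1\right) = -4$)
$v{\left(J,z \right)} = - \frac{192}{7} + \frac{32 J}{7}$ ($v{\left(J,z \right)} = 8 \left(- 4 \left(\frac{6}{7} - \frac{J}{7}\right)\right) = 8 \left(- \frac{24}{7} + \frac{4 J}{7}\right) = - \frac{192}{7} + \frac{32 J}{7}$)
$M{\left(D \right)} = - \frac{1}{212}$ ($M{\left(D \right)} = \frac{1}{-212} = - \frac{1}{212}$)
$\frac{1}{M{\left(v{\left(\left(-2\right)^{2},-3 \right)} \right)}} = \frac{1}{- \frac{1}{212}} = -212$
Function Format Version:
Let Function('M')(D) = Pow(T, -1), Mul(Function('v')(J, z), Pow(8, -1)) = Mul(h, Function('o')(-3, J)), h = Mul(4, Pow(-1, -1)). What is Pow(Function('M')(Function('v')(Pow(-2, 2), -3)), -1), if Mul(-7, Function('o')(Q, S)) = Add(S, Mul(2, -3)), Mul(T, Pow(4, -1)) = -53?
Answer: -212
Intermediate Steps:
T = -212 (T = Mul(4, -53) = -212)
Function('o')(Q, S) = Add(Rational(6, 7), Mul(Rational(-1, 7), S)) (Function('o')(Q, S) = Mul(Rational(-1, 7), Add(S, Mul(2, -3))) = Mul(Rational(-1, 7), Add(S, -6)) = Mul(Rational(-1, 7), Add(-6, S)) = Add(Rational(6, 7), Mul(Rational(-1, 7), S)))
h = -4 (h = Mul(4, -1) = -4)
Function('v')(J, z) = Add(Rational(-192, 7), Mul(Rational(32, 7), J)) (Function('v')(J, z) = Mul(8, Mul(-4, Add(Rational(6, 7), Mul(Rational(-1, 7), J)))) = Mul(8, Add(Rational(-24, 7), Mul(Rational(4, 7), J))) = Add(Rational(-192, 7), Mul(Rational(32, 7), J)))
Function('M')(D) = Rational(-1, 212) (Function('M')(D) = Pow(-212, -1) = Rational(-1, 212))
Pow(Function('M')(Function('v')(Pow(-2, 2), -3)), -1) = Pow(Rational(-1, 212), -1) = -212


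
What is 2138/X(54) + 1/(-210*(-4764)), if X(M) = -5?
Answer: -427788143/1000440 ≈ -427.60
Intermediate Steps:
2138/X(54) + 1/(-210*(-4764)) = 2138/(-5) + 1/(-210*(-4764)) = 2138*(-⅕) - 1/210*(-1/4764) = -2138/5 + 1/1000440 = -427788143/1000440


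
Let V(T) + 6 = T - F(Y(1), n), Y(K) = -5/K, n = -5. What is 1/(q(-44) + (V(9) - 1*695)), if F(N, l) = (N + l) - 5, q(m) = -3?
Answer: -1/680 ≈ -0.0014706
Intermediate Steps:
F(N, l) = -5 + N + l
V(T) = 9 + T (V(T) = -6 + (T - (-5 - 5/1 - 5)) = -6 + (T - (-5 - 5*1 - 5)) = -6 + (T - (-5 - 5 - 5)) = -6 + (T - 1*(-15)) = -6 + (T + 15) = -6 + (15 + T) = 9 + T)
1/(q(-44) + (V(9) - 1*695)) = 1/(-3 + ((9 + 9) - 1*695)) = 1/(-3 + (18 - 695)) = 1/(-3 - 677) = 1/(-680) = -1/680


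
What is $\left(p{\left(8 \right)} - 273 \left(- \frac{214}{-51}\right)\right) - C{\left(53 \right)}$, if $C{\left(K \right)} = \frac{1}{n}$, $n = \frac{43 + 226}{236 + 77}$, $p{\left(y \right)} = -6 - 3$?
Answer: $- \frac{5284984}{4573} \approx -1155.7$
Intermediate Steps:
$p{\left(y \right)} = -9$
$n = \frac{269}{313} \approx 0.85942$
$C{\left(K \right)} = \frac{313}{269}$ ($C{\left(K \right)} = \frac{1}{\frac{269}{313}} = \frac{313}{269}$)
$\left(p{\left(8 \right)} - 273 \left(- \frac{214}{-51}\right)\right) - C{\left(53 \right)} = \left(-9 - 273 \left(- \frac{214}{-51}\right)\right) - \frac{313}{269} = \left(-9 - 273 \left(\left(-214\right) \left(- \frac{1}{51}\right)\right)\right) - \frac{313}{269} = \left(-9 - \frac{19474}{17}\right) - \frac{313}{269} = - \frac{19627}{17} - \frac{313}{269} = - \frac{5284984}{4573}$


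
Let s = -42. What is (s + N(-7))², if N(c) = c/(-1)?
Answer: 1225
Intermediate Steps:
N(c) = -c (N(c) = c*(-1) = -c)
(s + N(-7))² = (-42 - 1*(-7))² = (-42 + 7)² = (-35)² = 1225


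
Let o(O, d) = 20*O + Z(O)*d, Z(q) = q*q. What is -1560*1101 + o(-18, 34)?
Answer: -1706904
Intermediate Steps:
Z(q) = q²
o(O, d) = 20*O + d*O² (o(O, d) = 20*O + O²*d = 20*O + d*O²)
-1560*1101 + o(-18, 34) = -1560*1101 - 18*(20 - 18*34) = -1717560 - 18*(20 - 612) = -1717560 - 18*(-592) = -1717560 + 10656 = -1706904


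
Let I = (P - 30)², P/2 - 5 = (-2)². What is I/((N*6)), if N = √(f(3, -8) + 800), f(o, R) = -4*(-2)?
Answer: 6*√202/101 ≈ 0.84432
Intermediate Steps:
f(o, R) = 8
P = 18 (P = 10 + 2*(-2)² = 10 + 2*4 = 10 + 8 = 18)
I = 144 (I = (18 - 30)² = (-12)² = 144)
N = 2*√202 (N = √(8 + 800) = √808 = 2*√202 ≈ 28.425)
I/((N*6)) = 144/(((2*√202)*6)) = 144/((12*√202)) = 144*(√202/2424) = 6*√202/101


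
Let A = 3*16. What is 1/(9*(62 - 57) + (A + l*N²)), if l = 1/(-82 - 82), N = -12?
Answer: 41/3777 ≈ 0.010855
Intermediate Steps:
l = -1/164 (l = 1/(-164) = -1/164 ≈ -0.0060976)
A = 48
1/(9*(62 - 57) + (A + l*N²)) = 1/(9*(62 - 57) + (48 - 1/164*(-12)²)) = 1/(9*5 + (48 - 1/164*144)) = 1/(45 + (48 - 36/41)) = 1/(45 + 1932/41) = 1/(3777/41) = 41/3777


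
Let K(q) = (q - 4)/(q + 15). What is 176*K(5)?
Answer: 44/5 ≈ 8.8000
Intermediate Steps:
K(q) = (-4 + q)/(15 + q)
176*K(5) = 176*((-4 + 5)/(15 + 5)) = 176*(1/20) = 44/5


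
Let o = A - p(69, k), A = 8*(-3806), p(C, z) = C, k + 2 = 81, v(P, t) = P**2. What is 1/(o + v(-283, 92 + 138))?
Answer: 1/49572 ≈ 2.0173e-5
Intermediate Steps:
k = 79 (k = -2 + 81 = 79)
A = -30448
o = -30517 (o = -30448 - 1*69 = -30448 - 69 = -30517)
1/(o + v(-283, 92 + 138)) = 1/(-30517 + (-283)**2) = 1/(-30517 + 80089) = 1/49572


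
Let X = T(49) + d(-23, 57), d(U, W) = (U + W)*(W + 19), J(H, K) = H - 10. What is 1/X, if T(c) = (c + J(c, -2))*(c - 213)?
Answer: -1/11848 ≈ -8.4402e-5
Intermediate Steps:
J(H, K) = -10 + H
T(c) = (-213 + c)*(-10 + 2*c) (T(c) = (c + (-10 + c))*(c - 213) = (-10 + 2*c)*(-213 + c) = (-213 + c)*(-10 + 2*c))
d(U, W) = (19 + W)*(U + W) (d(U, W) = (U + W)*(19 + W) = (19 + W)*(U + W))
X = -11848 (X = (2130 - 436*49 + 2*49²) + (57² + 19*(-23) + 19*57 - 23*57) = (2130 - 21364 + 2*2401) + (3249 - 437 + 1083 - 1311) = (2130 - 21364 + 4802) + 2584 = -14432 + 2584 = -11848)
1/X = 1/(-11848) = -1/11848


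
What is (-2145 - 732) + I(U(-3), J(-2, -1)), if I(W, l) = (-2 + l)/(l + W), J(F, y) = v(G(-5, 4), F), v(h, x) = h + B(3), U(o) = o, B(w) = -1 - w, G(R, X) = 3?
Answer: -11505/4 ≈ -2876.3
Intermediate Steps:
v(h, x) = -4 + h (v(h, x) = h + (-1 - 1*3) = h + (-1 - 3) = h - 4 = -4 + h)
J(F, y) = -1 (J(F, y) = -4 + 3 = -1)
I(W, l) = (-2 + l)/(W + l)
(-2145 - 732) + I(U(-3), J(-2, -1)) = (-2145 - 732) + (-2 - 1)/(-3 - 1) = -2877 - 3/(-4) = -2877 - ¼*(-3) = -2877 + ¾ = -11505/4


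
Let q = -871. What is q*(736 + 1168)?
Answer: -1658384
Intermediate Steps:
q*(736 + 1168) = -871*(736 + 1168) = -871*1904 = -1658384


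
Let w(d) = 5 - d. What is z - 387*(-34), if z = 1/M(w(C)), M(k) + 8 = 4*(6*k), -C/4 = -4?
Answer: 3578975/272 ≈ 13158.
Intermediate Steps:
C = 16 (C = -4*(-4) = 16)
M(k) = -8 + 24*k (M(k) = -8 + 4*(6*k) = -8 + 24*k)
z = -1/272 (z = 1/(-8 + 24*(5 - 1*16)) = 1/(-8 + 24*(5 - 16)) = 1/(-8 + 24*(-11)) = 1/(-8 - 264) = 1/(-272) = -1/272 ≈ -0.0036765)
z - 387*(-34) = -1/272 - 387*(-34) = -1/272 + 13158 = 3578975/272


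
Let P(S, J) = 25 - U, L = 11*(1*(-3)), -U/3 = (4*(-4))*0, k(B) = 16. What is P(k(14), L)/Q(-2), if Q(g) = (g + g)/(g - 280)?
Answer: 3525/2 ≈ 1762.5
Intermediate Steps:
U = 0 (U = -3*4*(-4)*0 = -(-48)*0 = -3*0 = 0)
Q(g) = 2*g/(-280 + g) (Q(g) = (2*g)/(-280 + g) = 2*g/(-280 + g))
L = -33 (L = 11*(-3) = -33)
P(S, J) = 25 (P(S, J) = 25 - 1*0 = 25 + 0 = 25)
P(k(14), L)/Q(-2) = 25/((2*(-2)/(-280 - 2))) = 25/((2*(-2)/(-282))) = 25/((2*(-2)*(-1/282))) = 25/(2/141) = 25*(141/2) = 3525/2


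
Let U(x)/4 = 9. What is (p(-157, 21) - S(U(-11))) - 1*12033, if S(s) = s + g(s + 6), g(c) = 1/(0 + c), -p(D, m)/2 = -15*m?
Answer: -480439/42 ≈ -11439.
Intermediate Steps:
p(D, m) = 30*m (p(D, m) = -(-30)*m = 30*m)
U(x) = 36 (U(x) = 4*9 = 36)
g(c) = 1/c
S(s) = s + 1/(6 + s) (S(s) = s + 1/(s + 6) = s + 1/(6 + s))
(p(-157, 21) - S(U(-11))) - 1*12033 = (30*21 - (1 + 36*(6 + 36))/(6 + 36)) - 1*12033 = (630 - (1 + 36*42)/42) - 12033 = (630 - (1 + 1512)/42) - 12033 = (630 - 1513/42) - 12033 = 24947/42 - 12033 = -480439/42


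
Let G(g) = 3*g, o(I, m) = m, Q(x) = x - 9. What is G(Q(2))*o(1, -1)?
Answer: 21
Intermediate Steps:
Q(x) = -9 + x
G(Q(2))*o(1, -1) = (3*(-9 + 2))*(-1) = (3*(-7))*(-1) = -21*(-1) = 21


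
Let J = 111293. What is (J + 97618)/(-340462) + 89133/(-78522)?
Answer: -3895875749/2227813097 ≈ -1.7487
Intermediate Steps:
(J + 97618)/(-340462) + 89133/(-78522) = (111293 + 97618)/(-340462) + 89133/(-78522) = 208911*(-1/340462) + 89133*(-1/78522) = -208911/340462 - 29711/26174 = -3895875749/2227813097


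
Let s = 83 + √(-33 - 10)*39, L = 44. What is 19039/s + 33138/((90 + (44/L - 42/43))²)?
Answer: 4015538753603/154752809596 - 742521*I*√43/72292 ≈ 25.948 - 67.352*I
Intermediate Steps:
s = 83 + 39*I*√43 (s = 83 + √(-43)*39 = 83 + (I*√43)*39 = 83 + 39*I*√43 ≈ 83.0 + 255.74*I)
19039/s + 33138/((90 + (44/L - 42/43))²) = 19039/(83 + 39*I*√43) + 33138/((90 + (44/44 - 42/43))²) = 19039/(83 + 39*I*√43) + 33138/((90 + (44*(1/44) - 42*1/43))²) = 19039/(83 + 39*I*√43) + 33138/((90 + (1 - 42/43))²) = 19039/(83 + 39*I*√43) + 33138/((90 + 1/43)²) = 19039/(83 + 39*I*√43) + 33138/((3871/43)²) = 19039/(83 + 39*I*√43) + 33138/(14984641/1849) = 19039/(83 + 39*I*√43) + 33138*(1849/14984641) = 19039/(83 + 39*I*√43) + 8753166/2140663 = 8753166/2140663 + 19039/(83 + 39*I*√43)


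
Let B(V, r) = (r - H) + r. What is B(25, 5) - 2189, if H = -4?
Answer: -2175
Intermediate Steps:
B(V, r) = 4 + 2*r (B(V, r) = (r - 1*(-4)) + r = (r + 4) + r = (4 + r) + r = 4 + 2*r)
B(25, 5) - 2189 = (4 + 2*5) - 2189 = (4 + 10) - 2189 = 14 - 2189 = -2175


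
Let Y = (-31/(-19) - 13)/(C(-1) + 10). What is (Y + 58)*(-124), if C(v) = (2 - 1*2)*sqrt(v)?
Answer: -669848/95 ≈ -7051.0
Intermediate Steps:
C(v) = 0 (C(v) = (2 - 2)*sqrt(v) = 0*sqrt(v) = 0)
Y = -108/95 (Y = (-31/(-19) - 13)/(0 + 10) = (-31*(-1/19) - 13)/10 = (31/19 - 13)*(1/10) = -216/19*1/10 = -108/95 ≈ -1.1368)
(Y + 58)*(-124) = (-108/95 + 58)*(-124) = (5402/95)*(-124) = -669848/95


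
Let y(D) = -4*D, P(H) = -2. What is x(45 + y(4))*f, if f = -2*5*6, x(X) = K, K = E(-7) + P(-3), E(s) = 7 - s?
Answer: -720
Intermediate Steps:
K = 12 (K = (7 - 1*(-7)) - 2 = (7 + 7) - 2 = 14 - 2 = 12)
x(X) = 12
f = -60 (f = -10*6 = -60)
x(45 + y(4))*f = 12*(-60) = -720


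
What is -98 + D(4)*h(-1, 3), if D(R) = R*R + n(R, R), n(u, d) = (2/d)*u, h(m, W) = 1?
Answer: -80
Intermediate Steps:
n(u, d) = 2*u/d
D(R) = 2 + R² (D(R) = R*R + 2*R/R = R² + 2 = 2 + R²)
-98 + D(4)*h(-1, 3) = -98 + (2 + 4²)*1 = -98 + (2 + 16)*1 = -98 + 18*1 = -98 + 18 = -80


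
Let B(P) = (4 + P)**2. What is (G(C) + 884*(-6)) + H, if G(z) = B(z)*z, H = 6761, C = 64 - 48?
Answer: 7857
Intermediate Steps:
C = 16
G(z) = z*(4 + z)**2 (G(z) = (4 + z)**2*z = z*(4 + z)**2)
(G(C) + 884*(-6)) + H = (16*(4 + 16)**2 + 884*(-6)) + 6761 = (16*20**2 - 5304) + 6761 = (16*400 - 5304) + 6761 = (6400 - 5304) + 6761 = 1096 + 6761 = 7857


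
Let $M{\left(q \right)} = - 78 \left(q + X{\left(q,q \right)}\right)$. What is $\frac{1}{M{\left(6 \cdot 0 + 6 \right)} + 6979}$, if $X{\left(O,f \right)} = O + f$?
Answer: $\frac{1}{5575} \approx 0.00017937$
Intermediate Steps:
$M{\left(q \right)} = - 234 q$ ($M{\left(q \right)} = - 78 \left(q + \left(q + q\right)\right) = - 78 \left(q + 2 q\right) = - 78 \cdot 3 q = - 234 q$)
$\frac{1}{M{\left(6 \cdot 0 + 6 \right)} + 6979} = \frac{1}{- 234 \left(6 \cdot 0 + 6\right) + 6979} = \frac{1}{- 234 \left(0 + 6\right) + 6979} = \frac{1}{\left(-234\right) 6 + 6979} = \frac{1}{-1404 + 6979} = \frac{1}{5575}$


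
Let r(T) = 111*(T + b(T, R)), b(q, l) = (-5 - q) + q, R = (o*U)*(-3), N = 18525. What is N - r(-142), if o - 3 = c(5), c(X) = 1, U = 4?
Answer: 34842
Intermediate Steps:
o = 4 (o = 3 + 1 = 4)
R = -48 (R = (4*4)*(-3) = 16*(-3) = -48)
b(q, l) = -5
r(T) = -555 + 111*T (r(T) = 111*(T - 5) = 111*(-5 + T) = -555 + 111*T)
N - r(-142) = 18525 - (-555 + 111*(-142)) = 18525 - (-555 - 15762) = 18525 - 1*(-16317) = 18525 + 16317 = 34842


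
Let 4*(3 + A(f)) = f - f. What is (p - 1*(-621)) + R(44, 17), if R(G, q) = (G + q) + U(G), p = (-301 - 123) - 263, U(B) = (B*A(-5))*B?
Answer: -5813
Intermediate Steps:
A(f) = -3 (A(f) = -3 + (f - f)/4 = -3 + (¼)*0 = -3 + 0 = -3)
U(B) = -3*B² (U(B) = (B*(-3))*B = (-3*B)*B = -3*B²)
p = -687 (p = -424 - 263 = -687)
R(G, q) = G + q - 3*G² (R(G, q) = (G + q) - 3*G² = G + q - 3*G²)
(p - 1*(-621)) + R(44, 17) = (-687 - 1*(-621)) + (44 + 17 - 3*44²) = (-687 + 621) + (44 + 17 - 3*1936) = -66 + (44 + 17 - 5808) = -66 - 5747 = -5813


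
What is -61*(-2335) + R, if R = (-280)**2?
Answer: 220835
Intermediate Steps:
R = 78400
-61*(-2335) + R = -61*(-2335) + 78400 = 142435 + 78400 = 220835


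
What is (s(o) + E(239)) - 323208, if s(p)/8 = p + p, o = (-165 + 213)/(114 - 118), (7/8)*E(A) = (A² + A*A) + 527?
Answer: -1345648/7 ≈ -1.9224e+5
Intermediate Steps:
E(A) = 4216/7 + 16*A²/7 (E(A) = 8*((A² + A*A) + 527)/7 = 8*((A² + A²) + 527)/7 = 8*(2*A² + 527)/7 = 8*(527 + 2*A²)/7 = 4216/7 + 16*A²/7)
o = -12 (o = 48/(-4) = 48*(-¼) = -12)
s(p) = 16*p (s(p) = 8*(p + p) = 8*(2*p) = 16*p)
(s(o) + E(239)) - 323208 = (16*(-12) + (4216/7 + (16/7)*239²)) - 323208 = (-192 + (4216/7 + (16/7)*57121)) - 323208 = (-192 + (4216/7 + 913936/7)) - 323208 = (-192 + 918152/7) - 323208 = 916808/7 - 323208 = -1345648/7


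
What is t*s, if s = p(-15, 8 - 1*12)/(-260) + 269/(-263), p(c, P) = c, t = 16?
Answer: -52796/3419 ≈ -15.442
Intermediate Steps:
s = -13199/13676 (s = -15/(-260) + 269/(-263) = -15*(-1/260) + 269*(-1/263) = 3/52 - 269/263 = -13199/13676 ≈ -0.96512)
t*s = 16*(-13199/13676) = -52796/3419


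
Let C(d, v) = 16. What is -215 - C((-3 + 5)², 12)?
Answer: -231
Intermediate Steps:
-215 - C((-3 + 5)², 12) = -215 - 1*16 = -215 - 16 = -231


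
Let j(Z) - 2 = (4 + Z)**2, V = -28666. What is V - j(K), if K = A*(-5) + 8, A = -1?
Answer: -28957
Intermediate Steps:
K = 13 (K = -1*(-5) + 8 = 5 + 8 = 13)
j(Z) = 2 + (4 + Z)**2
V - j(K) = -28666 - (2 + (4 + 13)**2) = -28666 - (2 + 17**2) = -28666 - (2 + 289) = -28666 - 1*291 = -28666 - 291 = -28957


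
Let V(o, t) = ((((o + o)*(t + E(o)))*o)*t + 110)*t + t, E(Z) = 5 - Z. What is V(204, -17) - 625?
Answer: -5195676880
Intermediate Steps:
V(o, t) = t + t*(110 + 2*t*o²*(5 + t - o)) (V(o, t) = ((((o + o)*(t + (5 - o)))*o)*t + 110)*t + t = ((((2*o)*(5 + t - o))*o)*t + 110)*t + t = (((2*o*(5 + t - o))*o)*t + 110)*t + t = ((2*o²*(5 + t - o))*t + 110)*t + t = (2*t*o²*(5 + t - o) + 110)*t + t = (110 + 2*t*o²*(5 + t - o))*t + t = t*(110 + 2*t*o²*(5 + t - o)) + t = t + t*(110 + 2*t*o²*(5 + t - o)))
V(204, -17) - 625 = -17*(111 + 2*204²*(-17)² - 2*(-17)*204²*(-5 + 204)) - 625 = -17*(111 + 2*41616*289 - 2*(-17)*41616*199) - 625 = -17*(111 + 24054048 + 281573856) - 625 = -17*305628015 - 625 = -5195676255 - 625 = -5195676880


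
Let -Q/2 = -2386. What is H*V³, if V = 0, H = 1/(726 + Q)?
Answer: 0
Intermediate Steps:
Q = 4772 (Q = -2*(-2386) = 4772)
H = 1/5498 (H = 1/(726 + 4772) = 1/5498 ≈ 0.00018188)
H*V³ = (1/5498)*0³ = (1/5498)*0 = 0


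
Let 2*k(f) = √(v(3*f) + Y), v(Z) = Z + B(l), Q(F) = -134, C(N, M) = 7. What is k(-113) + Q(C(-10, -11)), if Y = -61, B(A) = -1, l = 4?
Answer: -134 + I*√401/2 ≈ -134.0 + 10.012*I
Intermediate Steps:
v(Z) = -1 + Z (v(Z) = Z - 1 = -1 + Z)
k(f) = √(-62 + 3*f)/2 (k(f) = √((-1 + 3*f) - 61)/2 = √(-62 + 3*f)/2)
k(-113) + Q(C(-10, -11)) = √(-62 + 3*(-113))/2 - 134 = √(-62 - 339)/2 - 134 = √(-401)/2 - 134 = (I*√401)/2 - 134 = I*√401/2 - 134 = -134 + I*√401/2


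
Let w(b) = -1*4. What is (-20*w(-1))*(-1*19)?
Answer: -1520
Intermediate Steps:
w(b) = -4
(-20*w(-1))*(-1*19) = (-20*(-4))*(-1*19) = 80*(-19) = -1520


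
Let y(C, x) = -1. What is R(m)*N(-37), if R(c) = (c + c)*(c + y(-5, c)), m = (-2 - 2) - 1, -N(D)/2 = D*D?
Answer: -164280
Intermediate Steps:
N(D) = -2*D² (N(D) = -2*D*D = -2*D²)
m = -5 (m = -4 - 1 = -5)
R(c) = 2*c*(-1 + c) (R(c) = (c + c)*(c - 1) = (2*c)*(-1 + c) = 2*c*(-1 + c))
R(m)*N(-37) = (2*(-5)*(-1 - 5))*(-2*(-37)²) = (2*(-5)*(-6))*(-2*1369) = 60*(-2738) = -164280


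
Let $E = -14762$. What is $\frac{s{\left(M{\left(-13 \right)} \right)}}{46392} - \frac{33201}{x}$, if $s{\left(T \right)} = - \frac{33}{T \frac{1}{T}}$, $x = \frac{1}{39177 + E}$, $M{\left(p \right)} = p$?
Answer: $- \frac{12535155745571}{15464} \approx -8.106 \cdot 10^{8}$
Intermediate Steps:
$x = \frac{1}{24415}$ ($x = \frac{1}{39177 - 14762} = \frac{1}{24415} \approx 4.0958 \cdot 10^{-5}$)
$s{\left(T \right)} = -33$ ($s{\left(T \right)} = - \frac{33}{1} = \left(-33\right) 1 = -33$)
$\frac{s{\left(M{\left(-13 \right)} \right)}}{46392} - \frac{33201}{x} = - \frac{33}{46392} - 33201 \frac{1}{\frac{1}{24415}} = \left(-33\right) \frac{1}{46392} - 810602415 = - \frac{11}{15464} - 810602415 = - \frac{12535155745571}{15464}$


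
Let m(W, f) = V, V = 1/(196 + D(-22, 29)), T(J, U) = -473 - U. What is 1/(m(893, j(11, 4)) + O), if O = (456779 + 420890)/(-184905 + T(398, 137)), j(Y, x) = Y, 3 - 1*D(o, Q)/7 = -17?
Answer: -62333040/294711269 ≈ -0.21151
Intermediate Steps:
D(o, Q) = 140 (D(o, Q) = 21 - 7*(-17) = 21 + 119 = 140)
V = 1/336 (V = 1/(196 + 140) = 1/336 ≈ 0.0029762)
m(W, f) = 1/336
O = -877669/185515 (O = (456779 + 420890)/(-184905 + (-473 - 1*137)) = 877669/(-184905 + (-473 - 137)) = 877669/(-184905 - 610) = 877669/(-185515) = 877669*(-1/185515) = -877669/185515 ≈ -4.7310)
1/(m(893, j(11, 4)) + O) = 1/(1/336 - 877669/185515) = 1/(-294711269/62333040) = -62333040/294711269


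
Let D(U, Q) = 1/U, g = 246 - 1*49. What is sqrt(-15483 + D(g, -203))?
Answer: 5*I*sqrt(24035182)/197 ≈ 124.43*I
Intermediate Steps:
g = 197 (g = 246 - 49 = 197)
sqrt(-15483 + D(g, -203)) = sqrt(-15483 + 1/197) = sqrt(-3050150/197) = 5*I*sqrt(24035182)/197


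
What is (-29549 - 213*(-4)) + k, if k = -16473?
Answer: -45170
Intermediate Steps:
(-29549 - 213*(-4)) + k = (-29549 - 213*(-4)) - 16473 = (-29549 + 852) - 16473 = -28697 - 16473 = -45170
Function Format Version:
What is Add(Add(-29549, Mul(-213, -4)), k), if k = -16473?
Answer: -45170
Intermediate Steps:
Add(Add(-29549, Mul(-213, -4)), k) = Add(Add(-29549, Mul(-213, -4)), -16473) = Add(Add(-29549, 852), -16473) = Add(-28697, -16473) = -45170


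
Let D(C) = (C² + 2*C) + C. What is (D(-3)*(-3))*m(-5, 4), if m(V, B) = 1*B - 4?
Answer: 0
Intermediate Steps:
m(V, B) = -4 + B (m(V, B) = B - 4 = -4 + B)
D(C) = C² + 3*C
(D(-3)*(-3))*m(-5, 4) = (-3*(3 - 3)*(-3))*(-4 + 4) = (-3*0*(-3))*0 = (0*(-3))*0 = 0*0 = 0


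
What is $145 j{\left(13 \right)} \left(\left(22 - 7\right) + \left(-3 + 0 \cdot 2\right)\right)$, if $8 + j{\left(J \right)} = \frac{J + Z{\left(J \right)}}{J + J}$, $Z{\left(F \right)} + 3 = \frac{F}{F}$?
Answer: $- \frac{171390}{13} \approx -13184.0$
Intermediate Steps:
$Z{\left(F \right)} = -2$ ($Z{\left(F \right)} = -3 + \frac{F}{F} = -3 + 1 = -2$)
$j{\left(J \right)} = -8 + \frac{-2 + J}{2 J}$ ($j{\left(J \right)} = -8 + \frac{J - 2}{J + J} = -8 + \frac{-2 + J}{2 J}$)
$145 j{\left(13 \right)} \left(\left(22 - 7\right) + \left(-3 + 0 \cdot 2\right)\right) = 145 \left(- \frac{15}{2} - \frac{1}{13}\right) \left(\left(22 - 7\right) + \left(-3 + 0 \cdot 2\right)\right) = 145 \left(- \frac{15}{2} - \frac{1}{13}\right) \left(15 + \left(-3 + 0\right)\right) = 145 \left(- \frac{15}{2} - \frac{1}{13}\right) \left(15 - 3\right) = 145 \left(- \frac{197}{26}\right) 12 = \left(- \frac{28565}{26}\right) 12 = - \frac{171390}{13}$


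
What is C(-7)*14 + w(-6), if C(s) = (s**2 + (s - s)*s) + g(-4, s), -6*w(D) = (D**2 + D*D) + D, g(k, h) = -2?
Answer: 647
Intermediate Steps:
w(D) = -D**2/3 - D/6 (w(D) = -((D**2 + D*D) + D)/6 = -((D**2 + D**2) + D)/6 = -(2*D**2 + D)/6 = -(D + 2*D**2)/6 = -D**2/3 - D/6)
C(s) = -2 + s**2 (C(s) = (s**2 + (s - s)*s) - 2 = (s**2 + 0*s) - 2 = (s**2 + 0) - 2 = s**2 - 2 = -2 + s**2)
C(-7)*14 + w(-6) = (-2 + (-7)**2)*14 - 1/6*(-6)*(1 + 2*(-6)) = (-2 + 49)*14 - 1/6*(-6)*(1 - 12) = 47*14 - 1/6*(-6)*(-11) = 658 - 11 = 647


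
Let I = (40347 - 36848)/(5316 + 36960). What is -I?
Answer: -3499/42276 ≈ -0.082766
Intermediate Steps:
I = 3499/42276 ≈ 0.082766
-I = -1*3499/42276 = -3499/42276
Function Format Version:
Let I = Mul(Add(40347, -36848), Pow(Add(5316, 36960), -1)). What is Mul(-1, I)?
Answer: Rational(-3499, 42276) ≈ -0.082766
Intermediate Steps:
I = Rational(3499, 42276) (I = Mul(3499, Pow(42276, -1)) = Mul(3499, Rational(1, 42276)) = Rational(3499, 42276) ≈ 0.082766)
Mul(-1, I) = Mul(-1, Rational(3499, 42276)) = Rational(-3499, 42276)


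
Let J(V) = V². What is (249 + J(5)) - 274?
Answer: 0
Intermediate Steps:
(249 + J(5)) - 274 = (249 + 5²) - 274 = (249 + 25) - 274 = 274 - 274 = 0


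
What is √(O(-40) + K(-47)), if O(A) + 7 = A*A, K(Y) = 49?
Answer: √1642 ≈ 40.522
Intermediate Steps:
O(A) = -7 + A² (O(A) = -7 + A*A = -7 + A²)
√(O(-40) + K(-47)) = √((-7 + (-40)²) + 49) = √((-7 + 1600) + 49) = √(1593 + 49) = √1642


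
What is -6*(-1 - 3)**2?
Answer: -96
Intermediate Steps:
-6*(-1 - 3)**2 = -6*(-4)**2 = -6*16 = -96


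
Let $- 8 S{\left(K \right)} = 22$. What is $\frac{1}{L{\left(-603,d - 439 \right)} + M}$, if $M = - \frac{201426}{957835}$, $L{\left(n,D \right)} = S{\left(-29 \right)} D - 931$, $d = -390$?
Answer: $\frac{3831340}{5166714121} \approx 0.00074154$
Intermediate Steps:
$S{\left(K \right)} = - \frac{11}{4}$ ($S{\left(K \right)} = \left(- \frac{1}{8}\right) 22 = - \frac{11}{4}$)
$L{\left(n,D \right)} = -931 - \frac{11 D}{4}$ ($L{\left(n,D \right)} = - \frac{11 D}{4} - 931 = -931 - \frac{11 D}{4}$)
$M = - \frac{201426}{957835}$ ($M = \left(-201426\right) \frac{1}{957835} = - \frac{201426}{957835} \approx -0.21029$)
$\frac{1}{L{\left(-603,d - 439 \right)} + M} = \frac{1}{\left(-931 - \frac{11 \left(-390 - 439\right)}{4}\right) - \frac{201426}{957835}} = \frac{1}{\left(-931 - - \frac{9119}{4}\right) - \frac{201426}{957835}} = \frac{1}{\left(-931 + \frac{9119}{4}\right) - \frac{201426}{957835}} = \frac{1}{\frac{5395}{4} - \frac{201426}{957835}} = \frac{1}{\frac{5166714121}{3831340}} = \frac{3831340}{5166714121}$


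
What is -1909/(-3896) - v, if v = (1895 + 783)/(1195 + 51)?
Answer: -4027437/2427208 ≈ -1.6593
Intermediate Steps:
v = 1339/623 (v = 2678/1246 = 2678*(1/1246) = 1339/623 ≈ 2.1493)
-1909/(-3896) - v = -1909/(-3896) - 1*1339/623 = -1909*(-1/3896) - 1339/623 = 1909/3896 - 1339/623 = -4027437/2427208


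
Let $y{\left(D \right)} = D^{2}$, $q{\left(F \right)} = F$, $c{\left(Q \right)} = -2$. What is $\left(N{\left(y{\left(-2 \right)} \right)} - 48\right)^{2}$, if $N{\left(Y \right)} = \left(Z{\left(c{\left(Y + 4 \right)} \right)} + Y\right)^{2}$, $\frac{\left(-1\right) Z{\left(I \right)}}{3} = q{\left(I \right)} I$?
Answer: $256$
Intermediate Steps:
$Z{\left(I \right)} = - 3 I^{2}$ ($Z{\left(I \right)} = - 3 I I = - 3 I^{2}$)
$N{\left(Y \right)} = \left(-12 + Y\right)^{2}$ ($N{\left(Y \right)} = \left(- 3 \left(-2\right)^{2} + Y\right)^{2} = \left(\left(-3\right) 4 + Y\right)^{2} = \left(-12 + Y\right)^{2}$)
$\left(N{\left(y{\left(-2 \right)} \right)} - 48\right)^{2} = \left(\left(-12 + \left(-2\right)^{2}\right)^{2} - 48\right)^{2} = \left(\left(-12 + 4\right)^{2} - 48\right)^{2} = \left(\left(-8\right)^{2} - 48\right)^{2} = \left(64 - 48\right)^{2} = 16^{2} = 256$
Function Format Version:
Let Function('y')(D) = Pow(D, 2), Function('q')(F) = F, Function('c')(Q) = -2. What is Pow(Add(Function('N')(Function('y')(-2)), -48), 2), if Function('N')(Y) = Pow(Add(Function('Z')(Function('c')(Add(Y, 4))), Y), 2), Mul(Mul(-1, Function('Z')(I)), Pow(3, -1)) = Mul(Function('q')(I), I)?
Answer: 256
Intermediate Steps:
Function('Z')(I) = Mul(-3, Pow(I, 2)) (Function('Z')(I) = Mul(-3, Mul(I, I)) = Mul(-3, Pow(I, 2)))
Function('N')(Y) = Pow(Add(-12, Y), 2) (Function('N')(Y) = Pow(Add(Mul(-3, Pow(-2, 2)), Y), 2) = Pow(Add(Mul(-3, 4), Y), 2) = Pow(Add(-12, Y), 2))
Pow(Add(Function('N')(Function('y')(-2)), -48), 2) = Pow(Add(Pow(Add(-12, Pow(-2, 2)), 2), -48), 2) = Pow(Add(Pow(Add(-12, 4), 2), -48), 2) = Pow(Add(Pow(-8, 2), -48), 2) = Pow(Add(64, -48), 2) = Pow(16, 2) = 256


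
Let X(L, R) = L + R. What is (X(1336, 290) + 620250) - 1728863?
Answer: -1106987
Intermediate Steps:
(X(1336, 290) + 620250) - 1728863 = ((1336 + 290) + 620250) - 1728863 = (1626 + 620250) - 1728863 = 621876 - 1728863 = -1106987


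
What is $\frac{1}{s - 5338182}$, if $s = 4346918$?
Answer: $- \frac{1}{991264} \approx -1.0088 \cdot 10^{-6}$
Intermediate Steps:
$\frac{1}{s - 5338182} = \frac{1}{4346918 - 5338182} = \frac{1}{-991264} = - \frac{1}{991264}$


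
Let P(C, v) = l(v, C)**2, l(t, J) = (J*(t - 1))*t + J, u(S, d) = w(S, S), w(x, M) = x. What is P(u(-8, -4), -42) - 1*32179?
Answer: 208943757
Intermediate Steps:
u(S, d) = S
l(t, J) = J + J*t*(-1 + t) (l(t, J) = (J*(-1 + t))*t + J = J*t*(-1 + t) + J = J + J*t*(-1 + t))
P(C, v) = C**2*(1 + v**2 - v)**2 (P(C, v) = (C*(1 + v**2 - v))**2 = C**2*(1 + v**2 - v)**2)
P(u(-8, -4), -42) - 1*32179 = (-8)**2*(1 + (-42)**2 - 1*(-42))**2 - 1*32179 = 64*(1 + 1764 + 42)**2 - 32179 = 64*1807**2 - 32179 = 64*3265249 - 32179 = 208975936 - 32179 = 208943757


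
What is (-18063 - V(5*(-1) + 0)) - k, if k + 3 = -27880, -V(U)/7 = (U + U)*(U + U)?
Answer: 10520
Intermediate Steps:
V(U) = -28*U**2 (V(U) = -7*(U + U)*(U + U) = -7*2*U*2*U = -28*U**2)
k = -27883 (k = -3 - 27880 = -27883)
(-18063 - V(5*(-1) + 0)) - k = (-18063 - (-28)*(5*(-1) + 0)**2) - 1*(-27883) = (-18063 - (-28)*(-5 + 0)**2) + 27883 = (-18063 - (-28)*(-5)**2) + 27883 = (-18063 - (-28)*25) + 27883 = (-18063 - 1*(-700)) + 27883 = (-18063 + 700) + 27883 = -17363 + 27883 = 10520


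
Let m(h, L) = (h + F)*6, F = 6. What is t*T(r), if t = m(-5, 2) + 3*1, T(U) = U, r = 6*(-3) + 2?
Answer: -144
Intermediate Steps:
r = -16 (r = -18 + 2 = -16)
m(h, L) = 36 + 6*h (m(h, L) = (h + 6)*6 = (6 + h)*6 = 36 + 6*h)
t = 9 (t = (36 + 6*(-5)) + 3*1 = (36 - 30) + 3 = 6 + 3 = 9)
t*T(r) = 9*(-16) = -144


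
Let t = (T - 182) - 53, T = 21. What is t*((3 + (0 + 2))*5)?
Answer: -5350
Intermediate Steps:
t = -214 (t = (21 - 182) - 53 = -161 - 53 = -214)
t*((3 + (0 + 2))*5) = -214*(3 + (0 + 2))*5 = -214*(3 + 2)*5 = -1070*5 = -214*25 = -5350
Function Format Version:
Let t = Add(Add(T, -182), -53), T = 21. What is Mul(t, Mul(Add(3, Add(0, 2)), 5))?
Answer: -5350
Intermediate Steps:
t = -214 (t = Add(Add(21, -182), -53) = Add(-161, -53) = -214)
Mul(t, Mul(Add(3, Add(0, 2)), 5)) = Mul(-214, Mul(Add(3, Add(0, 2)), 5)) = Mul(-214, Mul(Add(3, 2), 5)) = Mul(-214, Mul(5, 5)) = Mul(-214, 25) = -5350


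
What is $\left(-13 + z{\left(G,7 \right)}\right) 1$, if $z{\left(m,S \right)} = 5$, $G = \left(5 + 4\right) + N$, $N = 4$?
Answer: $-8$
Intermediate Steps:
$G = 13$ ($G = \left(5 + 4\right) + 4 = 9 + 4 = 13$)
$\left(-13 + z{\left(G,7 \right)}\right) 1 = \left(-13 + 5\right) 1 = \left(-8\right) 1 = -8$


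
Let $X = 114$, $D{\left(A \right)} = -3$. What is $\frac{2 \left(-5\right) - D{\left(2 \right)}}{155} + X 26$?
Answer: $\frac{459413}{155} \approx 2964.0$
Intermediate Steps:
$\frac{2 \left(-5\right) - D{\left(2 \right)}}{155} + X 26 = \frac{2 \left(-5\right) - -3}{155} + 114 \cdot 26 = \left(-10 + 3\right) \frac{1}{155} + 2964 = \left(-7\right) \frac{1}{155} + 2964 = - \frac{7}{155} + 2964 = \frac{459413}{155}$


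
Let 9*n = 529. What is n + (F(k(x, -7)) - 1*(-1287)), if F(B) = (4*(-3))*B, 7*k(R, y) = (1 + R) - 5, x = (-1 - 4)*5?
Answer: 87916/63 ≈ 1395.5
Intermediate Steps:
n = 529/9 (n = (⅑)*529 = 529/9 ≈ 58.778)
x = -25 (x = -5*5 = -25)
k(R, y) = -4/7 + R/7 (k(R, y) = ((1 + R) - 5)/7 = (-4 + R)/7 = -4/7 + R/7)
F(B) = -12*B
n + (F(k(x, -7)) - 1*(-1287)) = 529/9 + (-12*(-4/7 + (⅐)*(-25)) - 1*(-1287)) = 529/9 + (-12*(-4/7 - 25/7) + 1287) = 529/9 + (-12*(-29/7) + 1287) = 529/9 + (348/7 + 1287) = 529/9 + 9357/7 = 87916/63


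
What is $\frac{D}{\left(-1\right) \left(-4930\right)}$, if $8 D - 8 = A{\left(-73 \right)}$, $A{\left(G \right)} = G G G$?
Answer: $- \frac{389009}{39440} \approx -9.8633$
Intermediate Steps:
$A{\left(G \right)} = G^{3}$ ($A{\left(G \right)} = G^{2} G = G^{3}$)
$D = - \frac{389009}{8}$ ($D = 1 + \frac{\left(-73\right)^{3}}{8} = 1 + \frac{1}{8} \left(-389017\right) = 1 - \frac{389017}{8} = - \frac{389009}{8} \approx -48626.0$)
$\frac{D}{\left(-1\right) \left(-4930\right)} = - \frac{389009}{8 \left(\left(-1\right) \left(-4930\right)\right)} = - \frac{389009}{8 \cdot 4930} = \left(- \frac{389009}{8}\right) \frac{1}{4930} = - \frac{389009}{39440}$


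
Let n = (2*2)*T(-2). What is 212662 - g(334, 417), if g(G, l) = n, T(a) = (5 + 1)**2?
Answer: 212518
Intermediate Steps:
T(a) = 36 (T(a) = 6**2 = 36)
n = 144 (n = (2*2)*36 = 4*36 = 144)
g(G, l) = 144
212662 - g(334, 417) = 212662 - 1*144 = 212662 - 144 = 212518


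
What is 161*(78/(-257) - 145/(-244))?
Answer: 2935513/62708 ≈ 46.812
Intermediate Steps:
161*(78/(-257) - 145/(-244)) = 161*(78*(-1/257) - 145*(-1/244)) = 161*(-78/257 + 145/244) = 161*(18233/62708) = 2935513/62708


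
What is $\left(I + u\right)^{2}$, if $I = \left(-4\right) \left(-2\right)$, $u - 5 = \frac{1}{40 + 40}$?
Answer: $\frac{1083681}{6400} \approx 169.33$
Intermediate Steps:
$u = \frac{401}{80}$ ($u = 5 + \frac{1}{40 + 40} = 5 + \frac{1}{80} = \frac{401}{80} \approx 5.0125$)
$I = 8$
$\left(I + u\right)^{2} = \left(8 + \frac{401}{80}\right)^{2} = \left(\frac{1041}{80}\right)^{2} = \frac{1083681}{6400}$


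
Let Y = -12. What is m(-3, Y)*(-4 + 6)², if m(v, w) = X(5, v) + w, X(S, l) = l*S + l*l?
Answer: -72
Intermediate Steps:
X(S, l) = l² + S*l (X(S, l) = S*l + l² = l² + S*l)
m(v, w) = w + v*(5 + v) (m(v, w) = v*(5 + v) + w = w + v*(5 + v))
m(-3, Y)*(-4 + 6)² = (-12 - 3*(5 - 3))*(-4 + 6)² = (-12 - 3*2)*2² = (-12 - 6)*4 = -18*4 = -72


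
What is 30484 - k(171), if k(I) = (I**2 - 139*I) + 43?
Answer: 24969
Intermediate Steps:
k(I) = 43 + I**2 - 139*I
30484 - k(171) = 30484 - (43 + 171**2 - 139*171) = 30484 - (43 + 29241 - 23769) = 30484 - 1*5515 = 30484 - 5515 = 24969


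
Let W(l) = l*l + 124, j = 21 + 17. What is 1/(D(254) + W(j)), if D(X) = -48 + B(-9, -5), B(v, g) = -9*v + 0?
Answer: 1/1601 ≈ 0.00062461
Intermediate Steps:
j = 38
B(v, g) = -9*v
W(l) = 124 + l² (W(l) = l² + 124 = 124 + l²)
D(X) = 33 (D(X) = -48 - 9*(-9) = -48 + 81 = 33)
1/(D(254) + W(j)) = 1/(33 + (124 + 38²)) = 1/(33 + (124 + 1444)) = 1/(33 + 1568) = 1/1601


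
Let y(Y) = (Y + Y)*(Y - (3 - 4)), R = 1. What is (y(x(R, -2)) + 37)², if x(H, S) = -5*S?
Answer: 66049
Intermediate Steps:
y(Y) = 2*Y*(1 + Y) (y(Y) = (2*Y)*(Y - 1*(-1)) = (2*Y)*(Y + 1) = (2*Y)*(1 + Y) = 2*Y*(1 + Y))
(y(x(R, -2)) + 37)² = (2*(-5*(-2))*(1 - 5*(-2)) + 37)² = (2*10*(1 + 10) + 37)² = (2*10*11 + 37)² = (220 + 37)² = 257² = 66049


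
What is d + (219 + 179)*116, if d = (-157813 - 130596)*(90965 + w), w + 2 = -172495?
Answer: 23514608756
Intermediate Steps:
w = -172497 (w = -2 - 172495 = -172497)
d = 23514562588 (d = (-157813 - 130596)*(90965 - 172497) = -288409*(-81532) = 23514562588)
d + (219 + 179)*116 = 23514562588 + (219 + 179)*116 = 23514562588 + 398*116 = 23514562588 + 46168 = 23514608756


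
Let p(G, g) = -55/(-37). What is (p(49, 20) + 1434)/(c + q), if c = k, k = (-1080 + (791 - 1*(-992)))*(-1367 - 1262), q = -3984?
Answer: -53113/68530327 ≈ -0.00077503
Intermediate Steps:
p(G, g) = 55/37 (p(G, g) = -55*(-1/37) = 55/37)
k = -1848187 (k = (-1080 + (791 + 992))*(-2629) = (-1080 + 1783)*(-2629) = 703*(-2629) = -1848187)
c = -1848187
(p(49, 20) + 1434)/(c + q) = (55/37 + 1434)/(-1848187 - 3984) = (53113/37)/(-1852171) = (53113/37)*(-1/1852171) = -53113/68530327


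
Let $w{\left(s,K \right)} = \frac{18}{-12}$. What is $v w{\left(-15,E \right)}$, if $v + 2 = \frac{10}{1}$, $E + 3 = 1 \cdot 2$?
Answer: $-12$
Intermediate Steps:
$E = -1$ ($E = -3 + 1 \cdot 2 = -3 + 2 = -1$)
$w{\left(s,K \right)} = - \frac{3}{2}$ ($w{\left(s,K \right)} = 18 \left(- \frac{1}{12}\right) = - \frac{3}{2}$)
$v = 8$ ($v = -2 + \frac{10}{1} = -2 + 10 \cdot 1 = -2 + 10 = 8$)
$v w{\left(-15,E \right)} = 8 \left(- \frac{3}{2}\right) = -12$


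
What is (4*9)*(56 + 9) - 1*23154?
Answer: -20814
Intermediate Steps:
(4*9)*(56 + 9) - 1*23154 = 36*65 - 23154 = 2340 - 23154 = -20814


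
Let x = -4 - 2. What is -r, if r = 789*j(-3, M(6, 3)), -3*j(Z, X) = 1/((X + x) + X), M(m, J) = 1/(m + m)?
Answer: -1578/35 ≈ -45.086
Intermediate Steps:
x = -6
M(m, J) = 1/(2*m)
j(Z, X) = -1/(3*(-6 + 2*X)) (j(Z, X) = -1/(3*((X - 6) + X)) = -1/(3*((-6 + X) + X)) = -1/(3*(-6 + 2*X)))
r = 1578/35 (r = 789*(-1/(-18 + 6*((1/2)/6))) = 789*(-1/(-18 + 6*((1/2)*(1/6)))) = 789*(-1/(-18 + 6*(1/12))) = 789*(-1/(-18 + 1/2)) = 789*(-1/(-35/2)) = 789*(-1*(-2/35)) = 789*(2/35) = 1578/35 ≈ 45.086)
-r = -1*1578/35 = -1578/35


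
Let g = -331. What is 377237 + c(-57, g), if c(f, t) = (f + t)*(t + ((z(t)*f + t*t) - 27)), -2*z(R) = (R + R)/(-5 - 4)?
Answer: -128420713/3 ≈ -4.2807e+7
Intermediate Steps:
z(R) = R/9 (z(R) = -(R + R)/(2*(-5 - 4)) = -2*R/(2*(-9)) = -2*R*(-1)/(2*9) = -(-1)*R/9 = R/9)
c(f, t) = (f + t)*(-27 + t + t² + f*t/9) (c(f, t) = (f + t)*(t + (((t/9)*f + t*t) - 27)) = (f + t)*(t + ((f*t/9 + t²) - 27)) = (f + t)*(t + ((t² + f*t/9) - 27)) = (f + t)*(t + (-27 + t² + f*t/9)) = (f + t)*(-27 + t + t² + f*t/9))
377237 + c(-57, g) = 377237 + ((-331)² + (-331)³ - 27*(-57) - 27*(-331) - 57*(-331) + (⅑)*(-331)*(-57)² + (10/9)*(-57)*(-331)²) = 377237 + (109561 - 36264691 + 1539 + 8937 + 18867 + (⅑)*(-331)*3249 + (10/9)*(-57)*109561) = 377237 + (109561 - 36264691 + 1539 + 8937 + 18867 - 119491 - 20816590/3) = 377237 - 129552424/3 = -128420713/3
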